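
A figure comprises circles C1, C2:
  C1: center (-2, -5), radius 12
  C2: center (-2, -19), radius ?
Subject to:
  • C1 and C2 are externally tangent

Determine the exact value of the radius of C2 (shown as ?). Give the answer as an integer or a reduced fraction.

2

1. [ext C1·C2]  r_C2² + 24r_C2 − 52 = 0  ⇒  r_C2 = 2 (r>0 drops 1)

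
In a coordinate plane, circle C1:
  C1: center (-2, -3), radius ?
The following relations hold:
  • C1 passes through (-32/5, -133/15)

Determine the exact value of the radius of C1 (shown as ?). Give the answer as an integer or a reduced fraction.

22/3

1. [C1∋P]  r_C1² − 484/9 = 0  ⇒  r_C1 = 22/3 (r>0 drops 1)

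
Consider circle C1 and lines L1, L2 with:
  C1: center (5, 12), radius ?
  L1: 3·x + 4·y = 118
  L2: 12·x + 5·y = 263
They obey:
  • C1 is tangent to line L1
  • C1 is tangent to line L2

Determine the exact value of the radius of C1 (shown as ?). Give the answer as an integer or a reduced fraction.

1. [C1‖L1]  r_C1² − 121 = 0  ⇒  r_C1 = 11 (r>0 drops 1)
2. [C1‖L2]  r_C1² − 121 = 0  ⇒  r_C1 = 11 (r>0 drops 1)

11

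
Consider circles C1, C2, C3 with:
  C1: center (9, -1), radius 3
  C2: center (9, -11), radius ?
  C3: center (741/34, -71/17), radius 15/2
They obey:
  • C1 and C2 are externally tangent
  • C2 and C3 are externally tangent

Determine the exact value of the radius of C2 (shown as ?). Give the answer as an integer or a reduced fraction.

7

1. [ext C1·C2]  r_C2² + 6r_C2 − 91 = 0  ⇒  r_C2 = 7 (r>0 drops 1)
2. [ext C2·C3]  r_C2² + 15r_C2 − 154 = 0  ⇒  r_C2 = 7 (r>0 drops 1)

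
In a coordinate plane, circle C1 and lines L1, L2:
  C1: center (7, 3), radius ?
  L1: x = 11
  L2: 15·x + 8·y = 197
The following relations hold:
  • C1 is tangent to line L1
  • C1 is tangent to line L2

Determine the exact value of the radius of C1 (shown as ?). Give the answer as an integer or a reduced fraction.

1. [C1‖L1]  r_C1² − 16 = 0  ⇒  r_C1 = 4 (r>0 drops 1)
2. [C1‖L2]  r_C1² − 16 = 0  ⇒  r_C1 = 4 (r>0 drops 1)

4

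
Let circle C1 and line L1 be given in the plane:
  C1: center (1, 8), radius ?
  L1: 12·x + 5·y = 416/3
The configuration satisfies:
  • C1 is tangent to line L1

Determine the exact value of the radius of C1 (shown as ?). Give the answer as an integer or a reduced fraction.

1. [C1‖L1]  r_C1² − 400/9 = 0  ⇒  r_C1 = 20/3 (r>0 drops 1)

20/3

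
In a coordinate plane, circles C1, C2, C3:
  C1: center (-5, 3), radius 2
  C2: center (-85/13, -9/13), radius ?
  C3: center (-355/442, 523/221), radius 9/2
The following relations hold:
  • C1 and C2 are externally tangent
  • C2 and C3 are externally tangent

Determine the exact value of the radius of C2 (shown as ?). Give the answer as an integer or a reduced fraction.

2

1. [ext C1·C2]  r_C2² + 4r_C2 − 12 = 0  ⇒  r_C2 = 2 (r>0 drops 1)
2. [ext C2·C3]  r_C2² + 9r_C2 − 22 = 0  ⇒  r_C2 = 2 (r>0 drops 1)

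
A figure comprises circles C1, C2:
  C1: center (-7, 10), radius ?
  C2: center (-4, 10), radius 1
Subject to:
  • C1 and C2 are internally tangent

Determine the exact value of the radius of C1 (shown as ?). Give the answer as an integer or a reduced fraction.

1. [int C1,C2]  r_C1² − 2r_C1 − 8 = 0  ⇒  r_C1 = 4 (r>0 drops 1)

4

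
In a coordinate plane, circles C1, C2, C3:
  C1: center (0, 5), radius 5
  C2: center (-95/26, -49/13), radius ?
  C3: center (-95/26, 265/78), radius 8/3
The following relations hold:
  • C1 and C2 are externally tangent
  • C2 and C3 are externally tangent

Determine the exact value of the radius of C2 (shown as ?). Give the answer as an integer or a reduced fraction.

1. [ext C1·C2]  r_C2² + 10r_C2 − 261/4 = 0  ⇒  r_C2 = 9/2 (r>0 drops 1)
2. [ext C2·C3]  r_C2² + (16/3)r_C2 − 177/4 = 0  ⇒  r_C2 = 9/2 (r>0 drops 1)

9/2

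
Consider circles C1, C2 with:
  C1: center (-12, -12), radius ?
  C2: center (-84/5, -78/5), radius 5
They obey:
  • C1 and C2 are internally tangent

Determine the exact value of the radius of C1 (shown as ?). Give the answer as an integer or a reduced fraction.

11

1. [int C1,C2]  r_C1² − 10r_C1 − 11 = 0  ⇒  r_C1 = 11 (r>0 drops 1)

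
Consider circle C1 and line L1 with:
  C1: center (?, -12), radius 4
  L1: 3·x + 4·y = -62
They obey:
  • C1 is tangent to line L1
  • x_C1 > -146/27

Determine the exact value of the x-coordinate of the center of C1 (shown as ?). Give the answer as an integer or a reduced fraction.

2

1. [C1‖L1]  x_C1² + (28/3)x_C1 − 68/3 = 0  ⇒  x_C1 = -34/3 or 2
2. given x_C1 > -146/27: keep 2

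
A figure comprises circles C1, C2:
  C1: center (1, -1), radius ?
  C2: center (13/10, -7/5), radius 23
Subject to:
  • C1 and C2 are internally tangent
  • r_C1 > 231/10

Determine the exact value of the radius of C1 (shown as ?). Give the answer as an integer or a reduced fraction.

47/2

1. [int C1,C2]  r_C1² − 46r_C1 + 2115/4 = 0  ⇒  r_C1 = 45/2 or 47/2
2. given r_C1 > 231/10: keep 47/2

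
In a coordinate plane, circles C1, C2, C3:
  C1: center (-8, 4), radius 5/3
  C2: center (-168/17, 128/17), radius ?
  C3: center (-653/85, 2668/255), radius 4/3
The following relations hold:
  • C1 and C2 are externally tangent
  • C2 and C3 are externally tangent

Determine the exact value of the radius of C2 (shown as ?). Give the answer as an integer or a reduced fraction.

1. [ext C1·C2]  r_C2² + (10/3)r_C2 − 119/9 = 0  ⇒  r_C2 = 7/3 (r>0 drops 1)
2. [ext C2·C3]  r_C2² + (8/3)r_C2 − 35/3 = 0  ⇒  r_C2 = 7/3 (r>0 drops 1)

7/3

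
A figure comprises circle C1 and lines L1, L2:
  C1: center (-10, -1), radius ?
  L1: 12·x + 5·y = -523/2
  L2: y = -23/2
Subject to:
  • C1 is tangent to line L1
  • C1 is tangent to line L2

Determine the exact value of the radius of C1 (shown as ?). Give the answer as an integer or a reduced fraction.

1. [C1‖L1]  r_C1² − 441/4 = 0  ⇒  r_C1 = 21/2 (r>0 drops 1)
2. [C1‖L2]  r_C1² − 441/4 = 0  ⇒  r_C1 = 21/2 (r>0 drops 1)

21/2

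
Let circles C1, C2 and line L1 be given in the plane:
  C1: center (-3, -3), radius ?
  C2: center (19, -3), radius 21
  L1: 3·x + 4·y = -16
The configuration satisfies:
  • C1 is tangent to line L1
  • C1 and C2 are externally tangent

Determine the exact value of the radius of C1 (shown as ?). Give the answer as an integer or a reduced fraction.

1. [C1‖L1]  r_C1² − 1 = 0  ⇒  r_C1 = 1 (r>0 drops 1)
2. [ext C1·C2]  r_C1² + 42r_C1 − 43 = 0  ⇒  r_C1 = 1 (r>0 drops 1)

1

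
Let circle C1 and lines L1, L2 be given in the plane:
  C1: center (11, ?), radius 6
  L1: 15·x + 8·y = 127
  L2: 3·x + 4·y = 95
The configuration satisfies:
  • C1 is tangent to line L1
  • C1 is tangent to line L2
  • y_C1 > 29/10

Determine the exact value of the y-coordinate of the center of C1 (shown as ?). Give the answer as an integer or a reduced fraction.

8

1. [C1‖L1]  y_C1² + (19/2)y_C1 − 140 = 0  ⇒  y_C1 = -35/2 or 8
2. [C1‖L2]  y_C1² − 31y_C1 + 184 = 0  ⇒  y_C1 = 8 or 23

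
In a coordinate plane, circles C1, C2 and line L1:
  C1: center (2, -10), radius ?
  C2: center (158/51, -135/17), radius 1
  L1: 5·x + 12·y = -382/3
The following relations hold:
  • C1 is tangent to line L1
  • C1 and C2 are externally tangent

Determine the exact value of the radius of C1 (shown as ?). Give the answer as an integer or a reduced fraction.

4/3

1. [C1‖L1]  r_C1² − 16/9 = 0  ⇒  r_C1 = 4/3 (r>0 drops 1)
2. [ext C1·C2]  r_C1² + 2r_C1 − 40/9 = 0  ⇒  r_C1 = 4/3 (r>0 drops 1)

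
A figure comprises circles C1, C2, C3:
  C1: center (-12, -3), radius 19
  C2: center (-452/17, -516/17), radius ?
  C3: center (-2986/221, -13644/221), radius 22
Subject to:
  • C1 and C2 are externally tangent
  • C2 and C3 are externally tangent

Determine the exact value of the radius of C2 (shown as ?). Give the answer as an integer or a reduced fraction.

12

1. [ext C1·C2]  r_C2² + 38r_C2 − 600 = 0  ⇒  r_C2 = 12 (r>0 drops 1)
2. [ext C2·C3]  r_C2² + 44r_C2 − 672 = 0  ⇒  r_C2 = 12 (r>0 drops 1)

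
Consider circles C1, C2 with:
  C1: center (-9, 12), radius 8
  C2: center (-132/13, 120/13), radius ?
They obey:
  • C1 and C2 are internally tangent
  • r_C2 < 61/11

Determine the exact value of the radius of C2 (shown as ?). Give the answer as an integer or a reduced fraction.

5

1. [int C1,C2]  r_C2² − 16r_C2 + 55 = 0  ⇒  r_C2 = 5 or 11
2. given r_C2 < 61/11: keep 5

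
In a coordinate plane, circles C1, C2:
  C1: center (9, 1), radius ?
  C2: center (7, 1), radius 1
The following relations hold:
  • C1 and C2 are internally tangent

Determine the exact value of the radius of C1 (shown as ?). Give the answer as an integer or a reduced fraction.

3

1. [int C1,C2]  r_C1² − 2r_C1 − 3 = 0  ⇒  r_C1 = 3 (r>0 drops 1)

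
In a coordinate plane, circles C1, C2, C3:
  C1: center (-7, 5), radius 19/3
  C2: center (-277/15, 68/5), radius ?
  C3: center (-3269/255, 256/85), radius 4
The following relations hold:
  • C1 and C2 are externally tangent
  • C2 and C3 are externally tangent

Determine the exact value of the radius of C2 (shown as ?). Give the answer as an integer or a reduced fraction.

8

1. [ext C1·C2]  r_C2² + (38/3)r_C2 − 496/3 = 0  ⇒  r_C2 = 8 (r>0 drops 1)
2. [ext C2·C3]  r_C2² + 8r_C2 − 128 = 0  ⇒  r_C2 = 8 (r>0 drops 1)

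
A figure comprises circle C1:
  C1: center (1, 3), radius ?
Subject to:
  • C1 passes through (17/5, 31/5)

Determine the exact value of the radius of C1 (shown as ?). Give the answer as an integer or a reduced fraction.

4

1. [C1∋P]  r_C1² − 16 = 0  ⇒  r_C1 = 4 (r>0 drops 1)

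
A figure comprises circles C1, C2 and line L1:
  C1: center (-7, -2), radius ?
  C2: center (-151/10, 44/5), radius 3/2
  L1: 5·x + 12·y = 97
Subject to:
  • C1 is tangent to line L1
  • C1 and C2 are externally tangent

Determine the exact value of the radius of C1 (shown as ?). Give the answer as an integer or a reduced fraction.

1. [C1‖L1]  r_C1² − 144 = 0  ⇒  r_C1 = 12 (r>0 drops 1)
2. [ext C1·C2]  r_C1² + 3r_C1 − 180 = 0  ⇒  r_C1 = 12 (r>0 drops 1)

12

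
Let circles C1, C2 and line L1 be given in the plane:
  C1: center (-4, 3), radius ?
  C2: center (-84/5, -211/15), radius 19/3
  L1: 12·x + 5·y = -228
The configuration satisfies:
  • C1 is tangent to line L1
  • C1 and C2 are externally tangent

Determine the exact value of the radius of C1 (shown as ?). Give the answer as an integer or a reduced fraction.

15

1. [C1‖L1]  r_C1² − 225 = 0  ⇒  r_C1 = 15 (r>0 drops 1)
2. [ext C1·C2]  r_C1² + (38/3)r_C1 − 415 = 0  ⇒  r_C1 = 15 (r>0 drops 1)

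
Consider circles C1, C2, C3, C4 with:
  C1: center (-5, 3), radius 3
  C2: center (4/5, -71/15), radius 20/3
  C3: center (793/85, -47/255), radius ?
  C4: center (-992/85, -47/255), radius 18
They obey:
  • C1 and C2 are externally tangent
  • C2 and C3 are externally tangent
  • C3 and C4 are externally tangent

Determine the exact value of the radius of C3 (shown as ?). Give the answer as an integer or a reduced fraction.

3

1. [ext C2·C3]  r_C3² + (40/3)r_C3 − 49 = 0  ⇒  r_C3 = 3 (r>0 drops 1)
2. [ext C3·C4]  r_C3² + 36r_C3 − 117 = 0  ⇒  r_C3 = 3 (r>0 drops 1)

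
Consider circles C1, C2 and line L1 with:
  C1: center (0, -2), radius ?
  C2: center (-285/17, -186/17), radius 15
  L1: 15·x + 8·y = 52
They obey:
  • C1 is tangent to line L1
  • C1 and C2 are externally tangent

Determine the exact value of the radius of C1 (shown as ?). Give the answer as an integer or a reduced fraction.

4

1. [C1‖L1]  r_C1² − 16 = 0  ⇒  r_C1 = 4 (r>0 drops 1)
2. [ext C1·C2]  r_C1² + 30r_C1 − 136 = 0  ⇒  r_C1 = 4 (r>0 drops 1)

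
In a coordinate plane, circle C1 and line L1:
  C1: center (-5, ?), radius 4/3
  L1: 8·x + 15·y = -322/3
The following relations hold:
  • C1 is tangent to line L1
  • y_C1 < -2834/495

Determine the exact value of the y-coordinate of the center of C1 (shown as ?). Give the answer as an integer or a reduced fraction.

-6

1. [C1‖L1]  y_C1² + (404/45)y_C1 + 268/15 = 0  ⇒  y_C1 = -6 or -134/45
2. given y_C1 < -2834/495: keep -6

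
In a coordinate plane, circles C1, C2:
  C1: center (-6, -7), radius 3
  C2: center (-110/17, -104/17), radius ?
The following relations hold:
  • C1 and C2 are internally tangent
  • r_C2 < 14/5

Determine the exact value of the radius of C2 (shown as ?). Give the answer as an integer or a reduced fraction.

1. [int C1,C2]  r_C2² − 6r_C2 + 8 = 0  ⇒  r_C2 = 2 or 4
2. given r_C2 < 14/5: keep 2

2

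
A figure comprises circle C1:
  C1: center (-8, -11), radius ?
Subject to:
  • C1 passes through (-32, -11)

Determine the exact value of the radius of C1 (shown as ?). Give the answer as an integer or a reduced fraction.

1. [C1∋P]  r_C1² − 576 = 0  ⇒  r_C1 = 24 (r>0 drops 1)

24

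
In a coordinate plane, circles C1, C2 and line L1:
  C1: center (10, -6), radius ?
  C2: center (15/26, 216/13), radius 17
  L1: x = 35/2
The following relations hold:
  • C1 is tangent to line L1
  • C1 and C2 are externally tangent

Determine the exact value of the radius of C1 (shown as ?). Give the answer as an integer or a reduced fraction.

15/2

1. [C1‖L1]  r_C1² − 225/4 = 0  ⇒  r_C1 = 15/2 (r>0 drops 1)
2. [ext C1·C2]  r_C1² + 34r_C1 − 1245/4 = 0  ⇒  r_C1 = 15/2 (r>0 drops 1)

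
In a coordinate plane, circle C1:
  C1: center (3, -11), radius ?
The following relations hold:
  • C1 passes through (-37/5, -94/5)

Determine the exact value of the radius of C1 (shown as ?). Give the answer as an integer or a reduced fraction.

1. [C1∋P]  r_C1² − 169 = 0  ⇒  r_C1 = 13 (r>0 drops 1)

13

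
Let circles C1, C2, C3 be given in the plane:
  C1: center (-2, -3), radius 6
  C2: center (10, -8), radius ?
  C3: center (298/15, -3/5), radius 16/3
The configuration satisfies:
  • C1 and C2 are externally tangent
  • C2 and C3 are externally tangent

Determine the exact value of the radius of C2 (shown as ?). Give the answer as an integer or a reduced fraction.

7

1. [ext C1·C2]  r_C2² + 12r_C2 − 133 = 0  ⇒  r_C2 = 7 (r>0 drops 1)
2. [ext C2·C3]  r_C2² + (32/3)r_C2 − 371/3 = 0  ⇒  r_C2 = 7 (r>0 drops 1)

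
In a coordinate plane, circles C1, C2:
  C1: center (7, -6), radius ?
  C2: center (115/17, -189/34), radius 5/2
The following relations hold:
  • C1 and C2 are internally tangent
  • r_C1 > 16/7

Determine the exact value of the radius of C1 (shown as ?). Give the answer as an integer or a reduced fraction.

3

1. [int C1,C2]  r_C1² − 5r_C1 + 6 = 0  ⇒  r_C1 = 2 or 3
2. given r_C1 > 16/7: keep 3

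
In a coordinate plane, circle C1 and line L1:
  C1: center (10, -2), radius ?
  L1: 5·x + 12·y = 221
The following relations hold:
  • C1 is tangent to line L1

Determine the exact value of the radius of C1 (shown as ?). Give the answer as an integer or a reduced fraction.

1. [C1‖L1]  r_C1² − 225 = 0  ⇒  r_C1 = 15 (r>0 drops 1)

15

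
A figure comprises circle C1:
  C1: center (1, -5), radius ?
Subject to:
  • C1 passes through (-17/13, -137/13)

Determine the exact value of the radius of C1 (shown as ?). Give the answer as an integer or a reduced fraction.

6

1. [C1∋P]  r_C1² − 36 = 0  ⇒  r_C1 = 6 (r>0 drops 1)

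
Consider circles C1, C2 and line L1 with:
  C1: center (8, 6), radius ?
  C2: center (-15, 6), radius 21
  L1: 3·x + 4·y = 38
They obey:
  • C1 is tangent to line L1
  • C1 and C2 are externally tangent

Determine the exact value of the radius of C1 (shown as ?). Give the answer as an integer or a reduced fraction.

2

1. [C1‖L1]  r_C1² − 4 = 0  ⇒  r_C1 = 2 (r>0 drops 1)
2. [ext C1·C2]  r_C1² + 42r_C1 − 88 = 0  ⇒  r_C1 = 2 (r>0 drops 1)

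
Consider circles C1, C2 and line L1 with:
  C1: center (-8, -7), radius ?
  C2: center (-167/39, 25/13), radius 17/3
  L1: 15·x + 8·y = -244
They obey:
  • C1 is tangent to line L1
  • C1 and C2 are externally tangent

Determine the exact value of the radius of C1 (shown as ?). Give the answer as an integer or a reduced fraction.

4

1. [C1‖L1]  r_C1² − 16 = 0  ⇒  r_C1 = 4 (r>0 drops 1)
2. [ext C1·C2]  r_C1² + (34/3)r_C1 − 184/3 = 0  ⇒  r_C1 = 4 (r>0 drops 1)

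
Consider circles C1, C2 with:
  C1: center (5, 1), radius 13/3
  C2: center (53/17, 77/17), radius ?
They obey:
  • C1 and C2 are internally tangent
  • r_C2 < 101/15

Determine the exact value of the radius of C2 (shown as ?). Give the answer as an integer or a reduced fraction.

1. [int C1,C2]  r_C2² − (26/3)r_C2 + 25/9 = 0  ⇒  r_C2 = 1/3 or 25/3
2. given r_C2 < 101/15: keep 1/3

1/3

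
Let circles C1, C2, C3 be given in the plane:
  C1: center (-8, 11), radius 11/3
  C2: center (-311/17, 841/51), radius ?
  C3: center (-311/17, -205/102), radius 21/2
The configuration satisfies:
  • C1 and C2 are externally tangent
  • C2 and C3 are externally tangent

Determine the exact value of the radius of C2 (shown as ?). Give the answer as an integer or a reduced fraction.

8

1. [ext C1·C2]  r_C2² + (22/3)r_C2 − 368/3 = 0  ⇒  r_C2 = 8 (r>0 drops 1)
2. [ext C2·C3]  r_C2² + 21r_C2 − 232 = 0  ⇒  r_C2 = 8 (r>0 drops 1)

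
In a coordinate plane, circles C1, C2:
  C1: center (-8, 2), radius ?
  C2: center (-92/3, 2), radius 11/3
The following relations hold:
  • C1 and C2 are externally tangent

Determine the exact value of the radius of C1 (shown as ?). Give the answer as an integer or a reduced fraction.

1. [ext C1·C2]  r_C1² + (22/3)r_C1 − 1501/3 = 0  ⇒  r_C1 = 19 (r>0 drops 1)

19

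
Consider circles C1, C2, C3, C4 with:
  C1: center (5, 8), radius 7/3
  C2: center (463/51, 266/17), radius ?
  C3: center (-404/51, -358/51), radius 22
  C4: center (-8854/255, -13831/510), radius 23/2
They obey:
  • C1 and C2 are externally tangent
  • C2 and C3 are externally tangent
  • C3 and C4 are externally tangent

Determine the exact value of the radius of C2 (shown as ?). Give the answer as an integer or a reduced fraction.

19/3

1. [ext C1·C2]  r_C2² + (14/3)r_C2 − 209/3 = 0  ⇒  r_C2 = 19/3 (r>0 drops 1)
2. [ext C2·C3]  r_C2² + 44r_C2 − 2869/9 = 0  ⇒  r_C2 = 19/3 (r>0 drops 1)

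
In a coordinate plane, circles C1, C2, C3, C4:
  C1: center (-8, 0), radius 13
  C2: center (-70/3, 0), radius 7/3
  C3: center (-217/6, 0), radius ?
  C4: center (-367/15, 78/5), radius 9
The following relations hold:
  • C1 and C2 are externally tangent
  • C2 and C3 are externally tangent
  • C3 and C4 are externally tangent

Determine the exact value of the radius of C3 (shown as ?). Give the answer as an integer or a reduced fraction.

1. [ext C2·C3]  r_C3² + (14/3)r_C3 − 637/4 = 0  ⇒  r_C3 = 21/2 (r>0 drops 1)
2. [ext C3·C4]  r_C3² + 18r_C3 − 1197/4 = 0  ⇒  r_C3 = 21/2 (r>0 drops 1)

21/2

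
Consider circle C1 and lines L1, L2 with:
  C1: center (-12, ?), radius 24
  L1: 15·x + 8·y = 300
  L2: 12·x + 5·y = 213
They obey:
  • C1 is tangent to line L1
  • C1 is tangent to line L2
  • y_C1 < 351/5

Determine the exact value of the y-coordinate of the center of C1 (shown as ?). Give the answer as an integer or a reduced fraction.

1. [C1‖L1]  y_C1² − 120y_C1 + 999 = 0  ⇒  y_C1 = 9 or 111
2. [C1‖L2]  y_C1² − (714/5)y_C1 + 6021/5 = 0  ⇒  y_C1 = 9 or 669/5

9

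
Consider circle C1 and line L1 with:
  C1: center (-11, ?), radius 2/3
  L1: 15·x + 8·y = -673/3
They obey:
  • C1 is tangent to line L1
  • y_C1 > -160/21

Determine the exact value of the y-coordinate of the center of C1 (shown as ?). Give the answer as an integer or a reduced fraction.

-6

1. [C1‖L1]  y_C1² + (89/6)y_C1 + 53 = 0  ⇒  y_C1 = -53/6 or -6
2. given y_C1 > -160/21: keep -6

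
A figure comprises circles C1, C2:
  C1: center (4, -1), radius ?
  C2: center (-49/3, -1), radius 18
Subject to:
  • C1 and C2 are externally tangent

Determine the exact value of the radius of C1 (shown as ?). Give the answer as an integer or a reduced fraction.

7/3

1. [ext C1·C2]  r_C1² + 36r_C1 − 805/9 = 0  ⇒  r_C1 = 7/3 (r>0 drops 1)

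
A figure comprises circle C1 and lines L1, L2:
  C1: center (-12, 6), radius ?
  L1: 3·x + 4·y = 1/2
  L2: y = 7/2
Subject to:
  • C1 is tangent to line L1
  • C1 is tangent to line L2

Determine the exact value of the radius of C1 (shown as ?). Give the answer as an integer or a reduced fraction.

1. [C1‖L1]  r_C1² − 25/4 = 0  ⇒  r_C1 = 5/2 (r>0 drops 1)
2. [C1‖L2]  r_C1² − 25/4 = 0  ⇒  r_C1 = 5/2 (r>0 drops 1)

5/2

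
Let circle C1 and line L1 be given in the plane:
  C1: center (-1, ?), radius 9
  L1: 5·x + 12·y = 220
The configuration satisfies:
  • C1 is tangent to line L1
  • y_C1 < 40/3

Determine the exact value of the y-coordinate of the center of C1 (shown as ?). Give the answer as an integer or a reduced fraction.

1. [C1‖L1]  y_C1² − (75/2)y_C1 + 513/2 = 0  ⇒  y_C1 = 9 or 57/2
2. given y_C1 < 40/3: keep 9

9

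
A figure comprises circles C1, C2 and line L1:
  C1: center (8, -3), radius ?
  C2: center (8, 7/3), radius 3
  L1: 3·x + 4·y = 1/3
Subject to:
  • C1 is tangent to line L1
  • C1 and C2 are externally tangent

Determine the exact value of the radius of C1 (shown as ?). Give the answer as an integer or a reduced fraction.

1. [C1‖L1]  r_C1² − 49/9 = 0  ⇒  r_C1 = 7/3 (r>0 drops 1)
2. [ext C1·C2]  r_C1² + 6r_C1 − 175/9 = 0  ⇒  r_C1 = 7/3 (r>0 drops 1)

7/3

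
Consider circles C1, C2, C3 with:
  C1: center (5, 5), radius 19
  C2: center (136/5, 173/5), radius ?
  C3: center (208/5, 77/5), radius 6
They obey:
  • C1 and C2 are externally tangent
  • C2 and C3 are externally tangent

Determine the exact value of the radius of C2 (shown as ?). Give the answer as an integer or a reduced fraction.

1. [ext C1·C2]  r_C2² + 38r_C2 − 1008 = 0  ⇒  r_C2 = 18 (r>0 drops 1)
2. [ext C2·C3]  r_C2² + 12r_C2 − 540 = 0  ⇒  r_C2 = 18 (r>0 drops 1)

18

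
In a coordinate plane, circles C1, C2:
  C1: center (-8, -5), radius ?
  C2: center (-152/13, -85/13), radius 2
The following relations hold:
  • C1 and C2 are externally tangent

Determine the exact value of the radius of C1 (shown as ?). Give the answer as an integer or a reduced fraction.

2

1. [ext C1·C2]  r_C1² + 4r_C1 − 12 = 0  ⇒  r_C1 = 2 (r>0 drops 1)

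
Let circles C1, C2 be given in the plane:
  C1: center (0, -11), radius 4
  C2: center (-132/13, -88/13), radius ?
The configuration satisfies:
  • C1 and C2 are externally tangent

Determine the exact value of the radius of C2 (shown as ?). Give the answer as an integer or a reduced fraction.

7

1. [ext C1·C2]  r_C2² + 8r_C2 − 105 = 0  ⇒  r_C2 = 7 (r>0 drops 1)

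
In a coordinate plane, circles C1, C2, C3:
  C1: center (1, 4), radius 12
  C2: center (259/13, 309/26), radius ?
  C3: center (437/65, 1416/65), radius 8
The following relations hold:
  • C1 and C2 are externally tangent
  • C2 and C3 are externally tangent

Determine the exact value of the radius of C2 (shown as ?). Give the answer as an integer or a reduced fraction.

17/2

1. [ext C1·C2]  r_C2² + 24r_C2 − 1105/4 = 0  ⇒  r_C2 = 17/2 (r>0 drops 1)
2. [ext C2·C3]  r_C2² + 16r_C2 − 833/4 = 0  ⇒  r_C2 = 17/2 (r>0 drops 1)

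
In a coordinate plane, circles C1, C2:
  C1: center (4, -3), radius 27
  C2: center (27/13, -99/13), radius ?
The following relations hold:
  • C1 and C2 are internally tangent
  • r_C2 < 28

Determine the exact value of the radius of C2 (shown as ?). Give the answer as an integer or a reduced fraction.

1. [int C1,C2]  r_C2² − 54r_C2 + 704 = 0  ⇒  r_C2 = 22 or 32
2. given r_C2 < 28: keep 22

22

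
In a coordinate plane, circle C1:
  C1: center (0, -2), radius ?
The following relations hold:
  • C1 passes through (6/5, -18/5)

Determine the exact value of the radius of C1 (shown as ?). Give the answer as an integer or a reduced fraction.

2

1. [C1∋P]  r_C1² − 4 = 0  ⇒  r_C1 = 2 (r>0 drops 1)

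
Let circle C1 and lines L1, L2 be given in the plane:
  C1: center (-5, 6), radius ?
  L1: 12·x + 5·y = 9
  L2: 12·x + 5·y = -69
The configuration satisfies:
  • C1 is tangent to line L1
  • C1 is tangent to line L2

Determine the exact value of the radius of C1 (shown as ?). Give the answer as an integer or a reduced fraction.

3

1. [C1‖L1]  r_C1² − 9 = 0  ⇒  r_C1 = 3 (r>0 drops 1)
2. [C1‖L2]  r_C1² − 9 = 0  ⇒  r_C1 = 3 (r>0 drops 1)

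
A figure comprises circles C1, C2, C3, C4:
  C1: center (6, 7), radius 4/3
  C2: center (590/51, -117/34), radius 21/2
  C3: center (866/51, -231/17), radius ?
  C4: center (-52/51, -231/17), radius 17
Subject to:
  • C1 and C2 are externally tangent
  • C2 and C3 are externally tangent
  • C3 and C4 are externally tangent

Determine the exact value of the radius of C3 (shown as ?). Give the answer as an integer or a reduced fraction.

1

1. [ext C2·C3]  r_C3² + 21r_C3 − 22 = 0  ⇒  r_C3 = 1 (r>0 drops 1)
2. [ext C3·C4]  r_C3² + 34r_C3 − 35 = 0  ⇒  r_C3 = 1 (r>0 drops 1)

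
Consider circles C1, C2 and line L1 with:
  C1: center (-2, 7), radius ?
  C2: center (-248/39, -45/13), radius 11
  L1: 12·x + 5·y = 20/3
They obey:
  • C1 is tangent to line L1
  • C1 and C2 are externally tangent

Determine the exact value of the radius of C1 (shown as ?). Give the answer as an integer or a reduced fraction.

1/3

1. [C1‖L1]  r_C1² − 1/9 = 0  ⇒  r_C1 = 1/3 (r>0 drops 1)
2. [ext C1·C2]  r_C1² + 22r_C1 − 67/9 = 0  ⇒  r_C1 = 1/3 (r>0 drops 1)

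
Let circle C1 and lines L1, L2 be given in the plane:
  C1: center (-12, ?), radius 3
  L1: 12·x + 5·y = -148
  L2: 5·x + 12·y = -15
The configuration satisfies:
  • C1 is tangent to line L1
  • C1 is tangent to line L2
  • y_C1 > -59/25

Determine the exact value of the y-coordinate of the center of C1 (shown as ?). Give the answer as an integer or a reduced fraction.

1. [C1‖L1]  y_C1² + (8/5)y_C1 − 301/5 = 0  ⇒  y_C1 = -43/5 or 7
2. [C1‖L2]  y_C1² − (15/2)y_C1 + 7/2 = 0  ⇒  y_C1 = 1/2 or 7

7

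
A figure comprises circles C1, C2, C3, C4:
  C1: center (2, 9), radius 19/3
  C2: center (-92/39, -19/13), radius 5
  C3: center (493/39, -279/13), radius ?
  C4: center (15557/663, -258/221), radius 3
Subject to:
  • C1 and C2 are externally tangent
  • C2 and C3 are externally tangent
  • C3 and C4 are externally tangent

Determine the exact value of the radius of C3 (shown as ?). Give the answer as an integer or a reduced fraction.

1. [ext C2·C3]  r_C3² + 10r_C3 − 600 = 0  ⇒  r_C3 = 20 (r>0 drops 1)
2. [ext C3·C4]  r_C3² + 6r_C3 − 520 = 0  ⇒  r_C3 = 20 (r>0 drops 1)

20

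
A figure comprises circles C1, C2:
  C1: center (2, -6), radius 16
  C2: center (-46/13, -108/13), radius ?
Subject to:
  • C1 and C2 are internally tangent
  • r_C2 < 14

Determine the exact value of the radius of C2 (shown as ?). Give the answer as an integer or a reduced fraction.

1. [int C1,C2]  r_C2² − 32r_C2 + 220 = 0  ⇒  r_C2 = 10 or 22
2. given r_C2 < 14: keep 10

10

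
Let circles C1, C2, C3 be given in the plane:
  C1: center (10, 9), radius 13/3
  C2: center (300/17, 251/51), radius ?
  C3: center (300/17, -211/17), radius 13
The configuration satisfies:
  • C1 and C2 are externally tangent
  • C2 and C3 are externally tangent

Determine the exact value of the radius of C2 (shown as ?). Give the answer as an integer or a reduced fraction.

1. [ext C1·C2]  r_C2² + (26/3)r_C2 − 169/3 = 0  ⇒  r_C2 = 13/3 (r>0 drops 1)
2. [ext C2·C3]  r_C2² + 26r_C2 − 1183/9 = 0  ⇒  r_C2 = 13/3 (r>0 drops 1)

13/3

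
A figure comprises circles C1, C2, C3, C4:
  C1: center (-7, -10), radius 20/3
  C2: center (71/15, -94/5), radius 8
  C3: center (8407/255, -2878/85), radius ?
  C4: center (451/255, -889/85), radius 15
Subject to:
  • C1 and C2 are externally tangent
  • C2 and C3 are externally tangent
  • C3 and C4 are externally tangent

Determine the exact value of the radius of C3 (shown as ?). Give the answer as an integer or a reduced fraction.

24

1. [ext C2·C3]  r_C3² + 16r_C3 − 960 = 0  ⇒  r_C3 = 24 (r>0 drops 1)
2. [ext C3·C4]  r_C3² + 30r_C3 − 1296 = 0  ⇒  r_C3 = 24 (r>0 drops 1)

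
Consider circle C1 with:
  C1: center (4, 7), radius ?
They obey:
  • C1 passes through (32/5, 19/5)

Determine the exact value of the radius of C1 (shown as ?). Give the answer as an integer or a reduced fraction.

1. [C1∋P]  r_C1² − 16 = 0  ⇒  r_C1 = 4 (r>0 drops 1)

4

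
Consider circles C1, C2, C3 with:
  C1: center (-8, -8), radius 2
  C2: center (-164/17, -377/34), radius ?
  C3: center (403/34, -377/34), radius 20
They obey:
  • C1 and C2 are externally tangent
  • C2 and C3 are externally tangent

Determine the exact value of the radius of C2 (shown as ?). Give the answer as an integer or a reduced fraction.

3/2

1. [ext C1·C2]  r_C2² + 4r_C2 − 33/4 = 0  ⇒  r_C2 = 3/2 (r>0 drops 1)
2. [ext C2·C3]  r_C2² + 40r_C2 − 249/4 = 0  ⇒  r_C2 = 3/2 (r>0 drops 1)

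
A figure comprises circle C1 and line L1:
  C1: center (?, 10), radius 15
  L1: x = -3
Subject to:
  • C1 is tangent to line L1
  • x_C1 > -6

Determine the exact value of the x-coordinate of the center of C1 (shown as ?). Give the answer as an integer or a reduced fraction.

12

1. [C1‖L1]  x_C1² + 6x_C1 − 216 = 0  ⇒  x_C1 = -18 or 12
2. given x_C1 > -6: keep 12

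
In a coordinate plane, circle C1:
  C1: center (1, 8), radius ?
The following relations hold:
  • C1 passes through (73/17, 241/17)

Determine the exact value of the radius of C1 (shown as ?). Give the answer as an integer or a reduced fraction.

1. [C1∋P]  r_C1² − 49 = 0  ⇒  r_C1 = 7 (r>0 drops 1)

7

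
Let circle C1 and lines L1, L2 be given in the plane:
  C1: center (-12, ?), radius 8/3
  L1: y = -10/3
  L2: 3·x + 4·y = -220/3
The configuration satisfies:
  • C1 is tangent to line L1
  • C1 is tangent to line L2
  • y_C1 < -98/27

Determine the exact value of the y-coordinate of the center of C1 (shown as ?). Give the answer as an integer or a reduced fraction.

1. [C1‖L1]  y_C1² + (20/3)y_C1 + 4 = 0  ⇒  y_C1 = -6 or -2/3
2. [C1‖L2]  y_C1² + (56/3)y_C1 + 76 = 0  ⇒  y_C1 = -38/3 or -6

-6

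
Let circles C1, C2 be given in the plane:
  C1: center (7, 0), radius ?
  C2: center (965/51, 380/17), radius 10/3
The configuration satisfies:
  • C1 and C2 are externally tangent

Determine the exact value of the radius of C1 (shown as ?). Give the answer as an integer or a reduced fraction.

22

1. [ext C1·C2]  r_C1² + (20/3)r_C1 − 1892/3 = 0  ⇒  r_C1 = 22 (r>0 drops 1)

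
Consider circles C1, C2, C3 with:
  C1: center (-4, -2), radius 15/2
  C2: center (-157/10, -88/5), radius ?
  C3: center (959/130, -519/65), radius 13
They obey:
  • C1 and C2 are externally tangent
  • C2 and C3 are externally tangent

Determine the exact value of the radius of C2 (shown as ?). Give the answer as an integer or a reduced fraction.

12

1. [ext C1·C2]  r_C2² + 15r_C2 − 324 = 0  ⇒  r_C2 = 12 (r>0 drops 1)
2. [ext C2·C3]  r_C2² + 26r_C2 − 456 = 0  ⇒  r_C2 = 12 (r>0 drops 1)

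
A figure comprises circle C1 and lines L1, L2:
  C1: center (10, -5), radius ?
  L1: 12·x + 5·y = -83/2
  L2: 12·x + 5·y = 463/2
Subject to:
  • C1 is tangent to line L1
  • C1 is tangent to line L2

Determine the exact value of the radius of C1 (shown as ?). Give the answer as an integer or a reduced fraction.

21/2

1. [C1‖L1]  r_C1² − 441/4 = 0  ⇒  r_C1 = 21/2 (r>0 drops 1)
2. [C1‖L2]  r_C1² − 441/4 = 0  ⇒  r_C1 = 21/2 (r>0 drops 1)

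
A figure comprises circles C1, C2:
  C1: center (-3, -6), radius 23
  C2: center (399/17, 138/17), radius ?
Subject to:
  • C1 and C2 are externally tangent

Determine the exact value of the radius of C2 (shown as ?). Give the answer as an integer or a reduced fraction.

7

1. [ext C1·C2]  r_C2² + 46r_C2 − 371 = 0  ⇒  r_C2 = 7 (r>0 drops 1)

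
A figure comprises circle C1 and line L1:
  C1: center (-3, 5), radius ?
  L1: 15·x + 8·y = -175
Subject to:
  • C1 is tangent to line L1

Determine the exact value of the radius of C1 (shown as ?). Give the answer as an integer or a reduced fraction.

10

1. [C1‖L1]  r_C1² − 100 = 0  ⇒  r_C1 = 10 (r>0 drops 1)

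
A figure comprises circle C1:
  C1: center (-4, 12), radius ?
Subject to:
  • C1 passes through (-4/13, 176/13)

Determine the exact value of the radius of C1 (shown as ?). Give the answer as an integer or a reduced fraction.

1. [C1∋P]  r_C1² − 16 = 0  ⇒  r_C1 = 4 (r>0 drops 1)

4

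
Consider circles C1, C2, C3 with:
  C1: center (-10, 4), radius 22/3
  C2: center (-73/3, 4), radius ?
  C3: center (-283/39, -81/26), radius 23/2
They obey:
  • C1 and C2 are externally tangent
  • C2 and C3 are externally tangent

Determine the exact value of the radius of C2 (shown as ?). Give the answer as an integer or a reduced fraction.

1. [ext C1·C2]  r_C2² + (44/3)r_C2 − 455/3 = 0  ⇒  r_C2 = 7 (r>0 drops 1)
2. [ext C2·C3]  r_C2² + 23r_C2 − 210 = 0  ⇒  r_C2 = 7 (r>0 drops 1)

7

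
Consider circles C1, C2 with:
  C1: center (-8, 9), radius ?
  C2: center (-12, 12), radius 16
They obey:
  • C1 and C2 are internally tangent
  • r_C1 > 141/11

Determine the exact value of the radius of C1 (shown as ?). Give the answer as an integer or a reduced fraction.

1. [int C1,C2]  r_C1² − 32r_C1 + 231 = 0  ⇒  r_C1 = 11 or 21
2. given r_C1 > 141/11: keep 21

21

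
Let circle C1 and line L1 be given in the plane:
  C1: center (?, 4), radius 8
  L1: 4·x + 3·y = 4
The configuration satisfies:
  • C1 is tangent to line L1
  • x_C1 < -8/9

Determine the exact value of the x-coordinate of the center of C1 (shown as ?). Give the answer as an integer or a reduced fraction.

-12

1. [C1‖L1]  x_C1² + 4x_C1 − 96 = 0  ⇒  x_C1 = -12 or 8
2. given x_C1 < -8/9: keep -12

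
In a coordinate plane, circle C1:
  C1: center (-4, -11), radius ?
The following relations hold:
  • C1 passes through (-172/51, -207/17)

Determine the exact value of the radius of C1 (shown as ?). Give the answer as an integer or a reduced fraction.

4/3

1. [C1∋P]  r_C1² − 16/9 = 0  ⇒  r_C1 = 4/3 (r>0 drops 1)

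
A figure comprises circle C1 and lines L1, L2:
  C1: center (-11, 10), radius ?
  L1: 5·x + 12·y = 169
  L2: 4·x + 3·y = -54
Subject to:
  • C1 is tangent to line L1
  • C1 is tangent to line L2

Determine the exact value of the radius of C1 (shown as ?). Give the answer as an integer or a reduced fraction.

8

1. [C1‖L1]  r_C1² − 64 = 0  ⇒  r_C1 = 8 (r>0 drops 1)
2. [C1‖L2]  r_C1² − 64 = 0  ⇒  r_C1 = 8 (r>0 drops 1)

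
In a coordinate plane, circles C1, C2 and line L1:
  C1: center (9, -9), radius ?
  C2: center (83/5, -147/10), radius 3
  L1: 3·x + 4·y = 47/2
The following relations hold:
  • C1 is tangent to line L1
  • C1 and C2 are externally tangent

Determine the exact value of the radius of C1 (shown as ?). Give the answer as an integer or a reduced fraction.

13/2

1. [C1‖L1]  r_C1² − 169/4 = 0  ⇒  r_C1 = 13/2 (r>0 drops 1)
2. [ext C1·C2]  r_C1² + 6r_C1 − 325/4 = 0  ⇒  r_C1 = 13/2 (r>0 drops 1)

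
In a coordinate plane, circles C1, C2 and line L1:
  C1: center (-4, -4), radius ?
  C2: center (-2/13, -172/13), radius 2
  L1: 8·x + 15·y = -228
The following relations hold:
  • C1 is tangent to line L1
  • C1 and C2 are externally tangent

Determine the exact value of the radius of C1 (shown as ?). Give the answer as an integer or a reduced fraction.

8

1. [C1‖L1]  r_C1² − 64 = 0  ⇒  r_C1 = 8 (r>0 drops 1)
2. [ext C1·C2]  r_C1² + 4r_C1 − 96 = 0  ⇒  r_C1 = 8 (r>0 drops 1)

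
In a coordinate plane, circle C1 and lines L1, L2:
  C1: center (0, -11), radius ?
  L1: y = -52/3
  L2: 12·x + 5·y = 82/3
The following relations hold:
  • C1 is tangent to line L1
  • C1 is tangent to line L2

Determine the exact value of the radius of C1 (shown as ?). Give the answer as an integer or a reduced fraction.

19/3

1. [C1‖L1]  r_C1² − 361/9 = 0  ⇒  r_C1 = 19/3 (r>0 drops 1)
2. [C1‖L2]  r_C1² − 361/9 = 0  ⇒  r_C1 = 19/3 (r>0 drops 1)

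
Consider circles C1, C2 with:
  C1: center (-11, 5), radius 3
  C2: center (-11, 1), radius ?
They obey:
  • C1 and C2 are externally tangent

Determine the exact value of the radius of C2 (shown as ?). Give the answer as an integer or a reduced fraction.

1

1. [ext C1·C2]  r_C2² + 6r_C2 − 7 = 0  ⇒  r_C2 = 1 (r>0 drops 1)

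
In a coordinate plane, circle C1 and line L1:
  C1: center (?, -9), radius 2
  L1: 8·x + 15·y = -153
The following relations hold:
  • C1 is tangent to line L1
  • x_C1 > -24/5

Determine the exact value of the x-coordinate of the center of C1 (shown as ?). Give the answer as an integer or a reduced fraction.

2

1. [C1‖L1]  x_C1² + (9/2)x_C1 − 13 = 0  ⇒  x_C1 = -13/2 or 2
2. given x_C1 > -24/5: keep 2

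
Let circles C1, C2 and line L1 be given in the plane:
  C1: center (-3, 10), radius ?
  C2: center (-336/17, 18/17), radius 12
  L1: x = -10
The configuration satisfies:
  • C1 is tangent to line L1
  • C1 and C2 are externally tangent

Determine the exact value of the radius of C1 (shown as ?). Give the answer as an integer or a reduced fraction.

1. [C1‖L1]  r_C1² − 49 = 0  ⇒  r_C1 = 7 (r>0 drops 1)
2. [ext C1·C2]  r_C1² + 24r_C1 − 217 = 0  ⇒  r_C1 = 7 (r>0 drops 1)

7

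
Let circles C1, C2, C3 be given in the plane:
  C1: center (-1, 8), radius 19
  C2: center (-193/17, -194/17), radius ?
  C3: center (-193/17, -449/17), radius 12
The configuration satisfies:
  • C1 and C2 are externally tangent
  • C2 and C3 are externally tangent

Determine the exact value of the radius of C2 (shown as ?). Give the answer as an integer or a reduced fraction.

3

1. [ext C1·C2]  r_C2² + 38r_C2 − 123 = 0  ⇒  r_C2 = 3 (r>0 drops 1)
2. [ext C2·C3]  r_C2² + 24r_C2 − 81 = 0  ⇒  r_C2 = 3 (r>0 drops 1)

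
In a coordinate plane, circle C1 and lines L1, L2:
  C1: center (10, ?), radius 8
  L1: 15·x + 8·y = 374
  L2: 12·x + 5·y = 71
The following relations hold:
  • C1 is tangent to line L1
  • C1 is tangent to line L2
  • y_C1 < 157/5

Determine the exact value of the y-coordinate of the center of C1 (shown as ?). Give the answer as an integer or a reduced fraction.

1. [C1‖L1]  y_C1² − 56y_C1 + 495 = 0  ⇒  y_C1 = 11 or 45
2. [C1‖L2]  y_C1² + (98/5)y_C1 − 1683/5 = 0  ⇒  y_C1 = -153/5 or 11

11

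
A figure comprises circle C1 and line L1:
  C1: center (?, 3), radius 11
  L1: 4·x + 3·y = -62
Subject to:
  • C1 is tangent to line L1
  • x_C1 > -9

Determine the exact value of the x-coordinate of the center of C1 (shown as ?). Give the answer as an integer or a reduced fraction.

1. [C1‖L1]  x_C1² + (71/2)x_C1 + 126 = 0  ⇒  x_C1 = -63/2 or -4
2. given x_C1 > -9: keep -4

-4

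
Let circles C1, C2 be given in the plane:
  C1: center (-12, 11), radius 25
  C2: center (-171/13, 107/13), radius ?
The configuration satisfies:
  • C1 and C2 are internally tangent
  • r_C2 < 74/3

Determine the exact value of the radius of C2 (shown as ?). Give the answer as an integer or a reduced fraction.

1. [int C1,C2]  r_C2² − 50r_C2 + 616 = 0  ⇒  r_C2 = 22 or 28
2. given r_C2 < 74/3: keep 22

22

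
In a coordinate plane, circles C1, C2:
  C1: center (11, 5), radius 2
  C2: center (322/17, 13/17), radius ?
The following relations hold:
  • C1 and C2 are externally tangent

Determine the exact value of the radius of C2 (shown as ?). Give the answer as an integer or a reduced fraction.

1. [ext C1·C2]  r_C2² + 4r_C2 − 77 = 0  ⇒  r_C2 = 7 (r>0 drops 1)

7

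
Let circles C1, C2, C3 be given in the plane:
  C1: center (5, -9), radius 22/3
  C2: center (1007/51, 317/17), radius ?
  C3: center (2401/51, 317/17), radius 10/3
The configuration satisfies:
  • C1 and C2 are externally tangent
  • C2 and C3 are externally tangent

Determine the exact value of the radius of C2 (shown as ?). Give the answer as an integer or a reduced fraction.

24

1. [ext C1·C2]  r_C2² + (44/3)r_C2 − 928 = 0  ⇒  r_C2 = 24 (r>0 drops 1)
2. [ext C2·C3]  r_C2² + (20/3)r_C2 − 736 = 0  ⇒  r_C2 = 24 (r>0 drops 1)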